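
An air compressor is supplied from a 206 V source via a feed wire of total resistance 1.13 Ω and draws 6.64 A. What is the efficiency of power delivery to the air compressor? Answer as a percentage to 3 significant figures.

96.4 %

The feed wire carries the full 6.64 A.
P_line = I² R_line = (6.640)² × 1.13 = 49.82 W
P_source = V I = 206 × 6.640 = 1368 W; P_load = 1318 W
η = P_load / P_source = 1318 / 1368 = 0.9636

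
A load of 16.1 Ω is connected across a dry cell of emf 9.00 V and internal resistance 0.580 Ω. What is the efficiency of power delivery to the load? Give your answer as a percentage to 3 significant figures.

96.5 %

The source delivers εI, of which I²R reaches the load and I²r is lost; since I is common, η = R/(R+r).
η = R / (R + r) = 16.1 / (16.1 + 0.580) = 0.9652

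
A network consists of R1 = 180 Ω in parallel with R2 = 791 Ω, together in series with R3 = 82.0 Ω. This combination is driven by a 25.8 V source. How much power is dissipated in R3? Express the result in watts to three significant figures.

First find R_p for the parallel pair, then treat R_p + R3 as a series loop.
R_p = (180×791)/(180+791) = 146.6 Ω
R_total = R_p + 82.0 = 146.6 + 82.0 = 228.6 Ω
I = V / R_total = 25.8 / 228.6 = 0.1128 A
R3 is the series element, so its power is I²R.
P_R3 = (0.1128)² × 82.0 = 1.044 W

1.04 W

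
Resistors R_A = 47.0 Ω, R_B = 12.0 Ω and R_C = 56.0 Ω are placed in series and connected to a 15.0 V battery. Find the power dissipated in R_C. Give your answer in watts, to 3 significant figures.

Series elements share the same current, so find I first, then use P = I²R.
R_total = 47.0 + 12.0 + 56.0 = 115.0 Ω
I = V / R_total = 15.0 / 115.0 = 0.1304 A
P_R_C = I² × R_C = (0.1304)² × 56.0 = 0.9527 W

0.953 W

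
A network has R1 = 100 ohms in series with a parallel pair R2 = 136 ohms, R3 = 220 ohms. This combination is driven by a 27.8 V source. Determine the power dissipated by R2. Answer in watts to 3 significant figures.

Replace R2 and R3 with their parallel equivalent so the circuit becomes R1 in series with R_p.
R_p = (136×220)/(136+220) = 84.04 Ω
R_total = 100 + 84.04 = 184.0 Ω
I = V / R_total = 27.8 / 184.0 = 0.1511 A
Voltage across the parallel pair: V_p = I × R_p = 0.1511 × 84.04 = 12.69 V
R2 sees V_p directly, so P = V_p² / R2.
P_R2 = (12.69)² / 136 = 1.185 W

1.19 W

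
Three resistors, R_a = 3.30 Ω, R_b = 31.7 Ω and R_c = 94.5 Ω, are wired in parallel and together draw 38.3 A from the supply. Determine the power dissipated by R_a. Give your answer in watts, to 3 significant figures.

3730 W

We need the common branch voltage; get it from I_total × R_eq, then P = V²/R for the branch.
1/R_eq = 1/3.30 + 1/31.7 + 1/94.5 ⇒ R_eq = 2.897 Ω
V = I_total × R_eq = 38.30 × 2.897 = 111.0 V
P_R_a = V² / R_a = (111.0)² / 3.30 = 3731 W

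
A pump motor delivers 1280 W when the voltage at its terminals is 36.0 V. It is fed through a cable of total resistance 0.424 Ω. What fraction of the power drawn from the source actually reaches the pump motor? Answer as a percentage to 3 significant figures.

70.5 %

I = P / V = 1280 / 36.0 = 35.56 A through the cable.
P_line = I² R_line = (35.56)² × 0.424 = 536.0 W
P_source = P_load + P_line = 1280 + 536.0 = 1816 W
η = P_load / P_source = 1280 / 1816 = 0.7048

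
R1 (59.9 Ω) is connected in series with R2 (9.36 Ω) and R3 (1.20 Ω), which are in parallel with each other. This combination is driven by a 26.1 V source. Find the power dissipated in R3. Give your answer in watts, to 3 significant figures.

First combine the parallel branches into one equivalent R_p, then R1 + R_p is a series pair.
R_p = (9.36×1.20)/(9.36+1.20) = 1.064 Ω
R_total = 59.9 + 1.064 = 60.96 Ω
I = V / R_total = 26.1 / 60.96 = 0.4281 A
Voltage across the parallel pair: V_p = I × R_p = 0.4281 × 1.064 = 0.4554 V
With V_p across R3, its power is V_p²/R3.
P_R3 = (0.4554)² / 1.20 = 0.1728 W

0.173 W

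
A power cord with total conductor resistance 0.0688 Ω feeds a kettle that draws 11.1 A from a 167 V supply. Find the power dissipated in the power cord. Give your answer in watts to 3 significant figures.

Only the current and the line resistance are needed for the I²R loss.
The power cord carries the full 11.1 A.
P_line = I² R_line = (11.10)² × 0.0688 = 8.477 W

8.48 W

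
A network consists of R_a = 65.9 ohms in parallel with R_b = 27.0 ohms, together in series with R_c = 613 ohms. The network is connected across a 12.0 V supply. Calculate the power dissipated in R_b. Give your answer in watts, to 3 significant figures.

Combine R_a and R_b into their parallel equivalent first, reducing the network to two series resistors.
R_p = (65.9×27.0)/(65.9+27.0) = 19.15 Ω
R_total = R_p + 613 = 19.15 + 613 = 632.2 Ω
I = V / R_total = 12.0 / 632.2 = 0.01898 A
Voltage across the parallel pair: V_p = I × R_p = 0.01898 × 19.15 = 0.3636 V
R_b has V_p across it, so P = V_p²/R_b.
P_R_b = (0.3636)² / 27.0 = 0.004896 W

0.00490 W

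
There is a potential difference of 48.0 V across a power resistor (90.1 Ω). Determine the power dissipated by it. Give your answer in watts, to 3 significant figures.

We know the drop across the element and its resistance — P = V²/R, one step.
P = (48.0 V)² / 90.1 Ω = 25.57 W

25.6 W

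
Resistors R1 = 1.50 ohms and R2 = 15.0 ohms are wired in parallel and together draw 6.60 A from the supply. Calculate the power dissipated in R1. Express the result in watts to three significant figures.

54.0 W

We need the common branch voltage; get it from I_total × R_eq, then P = V²/R for the branch.
1/R_eq = 1/1.50 + 1/15.0 ⇒ R_eq = 1.364 Ω
V = I_total × R_eq = 6.600 × 1.364 = 9.000 V
P_R1 = V² / R1 = (9.000)² / 1.50 = 54.00 W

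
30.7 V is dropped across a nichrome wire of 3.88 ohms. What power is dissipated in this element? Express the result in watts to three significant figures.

243 W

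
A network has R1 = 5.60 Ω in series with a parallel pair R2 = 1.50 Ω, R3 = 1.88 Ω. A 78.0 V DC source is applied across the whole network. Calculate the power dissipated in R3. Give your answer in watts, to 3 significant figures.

Collapse R2‖R3 to a single equivalent, reducing the network to two series elements.
R_p = (1.50×1.88)/(1.50+1.88) = 0.8343 Ω
R_total = 5.60 + 0.8343 = 6.434 Ω
I = V / R_total = 78.0 / 6.434 = 12.12 A
Voltage across the parallel pair: V_p = I × R_p = 12.12 × 0.8343 = 10.11 V
R3 sees V_p directly, so P = V_p² / R3.
P_R3 = (10.11)² / 1.88 = 54.41 W

54.4 W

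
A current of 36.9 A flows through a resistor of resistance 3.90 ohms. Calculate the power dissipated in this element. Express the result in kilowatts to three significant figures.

With I and R stated, P = I²R applies in one step.
P = (36.90 A)² × 3.90 Ω = 5310 W

5.31 kW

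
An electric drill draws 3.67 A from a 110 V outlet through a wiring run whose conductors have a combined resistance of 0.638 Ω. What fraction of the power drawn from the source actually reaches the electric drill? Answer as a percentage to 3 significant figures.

97.9 %

The wiring run carries the full 3.67 A.
P_line = I² R_line = (3.670)² × 0.638 = 8.593 W
P_source = V I = 110 × 3.670 = 403.7 W; P_load = 395.1 W
η = P_load / P_source = 395.1 / 403.7 = 0.9787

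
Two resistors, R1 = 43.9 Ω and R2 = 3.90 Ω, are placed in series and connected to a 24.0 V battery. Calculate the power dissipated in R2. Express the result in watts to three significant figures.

0.983 W

Series elements share the same current, so find I first, then use P = I²R.
R_total = 43.9 + 3.90 = 47.80 Ω
I = V / R_total = 24.0 / 47.80 = 0.5021 A
P_R2 = I² × R2 = (0.5021)² × 3.90 = 0.9832 W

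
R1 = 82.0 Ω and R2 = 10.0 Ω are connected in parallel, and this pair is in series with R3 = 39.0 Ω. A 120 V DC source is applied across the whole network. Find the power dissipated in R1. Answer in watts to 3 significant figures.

Reduce the parallel combination to a single R_p; the circuit then becomes R_p in series with the remaining resistor.
R_p = (82.0×10.0)/(82.0+10.0) = 8.913 Ω
R_total = R_p + 39.0 = 8.913 + 39.0 = 47.91 Ω
I = V / R_total = 120 / 47.91 = 2.505 A
Voltage across the parallel pair: V_p = I × R_p = 2.505 × 8.913 = 22.32 V
R1 sits across V_p; its power is V_p²/R.
P_R1 = (22.32)² / 82.0 = 6.077 W

6.08 W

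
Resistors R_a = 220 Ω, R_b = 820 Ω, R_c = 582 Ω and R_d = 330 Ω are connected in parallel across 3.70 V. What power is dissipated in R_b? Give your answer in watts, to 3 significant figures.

0.0167 W

Parallel branches share the same voltage; P = V²/R gives the branch power in one step.
P_R_b = V² / R_b = (3.70)² / 820 Ω = 0.01670 W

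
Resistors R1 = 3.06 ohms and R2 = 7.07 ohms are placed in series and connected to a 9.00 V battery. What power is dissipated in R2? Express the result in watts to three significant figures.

Series elements share the same current, so find I first, then use P = I²R.
R_total = 3.06 + 7.07 = 10.13 Ω
I = V / R_total = 9.00 / 10.13 = 0.8885 A
P_R2 = I² × R2 = (0.8885)² × 7.07 = 5.581 W

5.58 W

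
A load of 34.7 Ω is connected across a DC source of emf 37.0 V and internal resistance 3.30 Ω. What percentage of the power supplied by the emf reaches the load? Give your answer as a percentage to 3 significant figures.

91.3 %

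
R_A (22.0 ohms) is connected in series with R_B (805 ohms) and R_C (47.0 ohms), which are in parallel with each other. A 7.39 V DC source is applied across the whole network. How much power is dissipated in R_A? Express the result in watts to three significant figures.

Reduce the parallel pair to R_p first; the network is then a simple series string.
R_p = (805×47.0)/(805+47.0) = 44.41 Ω
R_total = 22.0 + 44.41 = 66.41 Ω
I = V / R_total = 7.39 / 66.41 = 0.1113 A
R_A is in the main series path, so its power is I²R_A.
P_R_A = (0.1113)² × 22.0 = 0.2724 W

0.272 W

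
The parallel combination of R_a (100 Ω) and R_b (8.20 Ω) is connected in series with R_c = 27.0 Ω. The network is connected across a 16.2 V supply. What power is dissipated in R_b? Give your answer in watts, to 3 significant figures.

1.54 W

Reduce the parallel combination to a single R_p; the circuit then becomes R_p in series with the remaining resistor.
R_p = (100×8.20)/(100+8.20) = 7.579 Ω
R_total = R_p + 27.0 = 7.579 + 27.0 = 34.58 Ω
I = V / R_total = 16.2 / 34.58 = 0.4685 A
Voltage across the parallel pair: V_p = I × R_p = 0.4685 × 7.579 = 3.551 V
R_b has V_p across it, so P = V_p²/R_b.
P_R_b = (3.551)² / 8.20 = 1.537 W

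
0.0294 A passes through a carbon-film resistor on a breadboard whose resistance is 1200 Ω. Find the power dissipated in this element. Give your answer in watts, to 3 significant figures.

1.04 W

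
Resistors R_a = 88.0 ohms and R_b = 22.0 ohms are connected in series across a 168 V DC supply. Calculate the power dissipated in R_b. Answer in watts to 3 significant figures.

The current is common to all series resistors; compute it, then apply P = I²R for the target.
R_total = 88.0 + 22.0 = 110.0 Ω
I = V / R_total = 168 / 110.0 = 1.527 A
P_R_b = I² × R_b = (1.527)² × 22.0 = 51.32 W

51.3 W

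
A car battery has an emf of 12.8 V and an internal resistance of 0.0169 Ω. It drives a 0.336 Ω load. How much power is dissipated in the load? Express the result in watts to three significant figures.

The internal resistance and the load are in series, so the same I flows through both; get I from ε/(r+R), then I²R for the load.
I = ε / (r + R) = 12.8 / (0.0169 + 0.336) = 36.27 A
P_load = I² R = (36.27)² × 0.336 = 442.0 W

442 W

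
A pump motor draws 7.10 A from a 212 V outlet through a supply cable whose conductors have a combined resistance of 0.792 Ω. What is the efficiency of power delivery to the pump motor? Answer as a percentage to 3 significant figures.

The supply cable carries the full 7.10 A.
P_line = I² R_line = (7.100)² × 0.792 = 39.92 W
P_source = V I = 212 × 7.100 = 1505 W; P_load = 1465 W
η = P_load / P_source = 1465 / 1505 = 0.9735

97.3 %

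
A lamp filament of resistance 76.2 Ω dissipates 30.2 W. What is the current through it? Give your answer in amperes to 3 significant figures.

From P = V I = I²R = V²/R, with the two given quantities we get I = √(P / R).
I = √(30.2 / 76.2) = 0.6295 A

0.630 A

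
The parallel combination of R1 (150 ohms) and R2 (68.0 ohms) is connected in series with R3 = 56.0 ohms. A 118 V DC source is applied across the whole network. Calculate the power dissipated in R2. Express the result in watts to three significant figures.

42.4 W

Combine R1 and R2 into their parallel equivalent first, reducing the network to two series resistors.
R_p = (150×68.0)/(150+68.0) = 46.79 Ω
R_total = R_p + 56.0 = 46.79 + 56.0 = 102.8 Ω
I = V / R_total = 118 / 102.8 = 1.148 A
Voltage across the parallel pair: V_p = I × R_p = 1.148 × 46.79 = 53.71 V
R2 has V_p across it, so P = V_p²/R2.
P_R2 = (53.71)² / 68.0 = 42.43 W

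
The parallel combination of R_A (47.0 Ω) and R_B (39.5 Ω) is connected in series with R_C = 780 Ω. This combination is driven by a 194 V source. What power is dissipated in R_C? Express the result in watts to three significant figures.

Reduce the parallel combination to a single R_p; the circuit then becomes R_p in series with the remaining resistor.
R_p = (47.0×39.5)/(47.0+39.5) = 21.46 Ω
R_total = R_p + 780 = 21.46 + 780 = 801.5 Ω
I = V / R_total = 194 / 801.5 = 0.2421 A
R_C is the series element, so its power is I²R.
P_R_C = (0.2421)² × 780 = 45.70 W

45.7 W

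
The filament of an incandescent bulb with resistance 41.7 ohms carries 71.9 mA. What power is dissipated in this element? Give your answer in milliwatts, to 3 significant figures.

The current through and the resistance of the element are both given; use P = I²R.
P = (0.07190 A)² × 41.7 Ω = 0.2156 W

216 mW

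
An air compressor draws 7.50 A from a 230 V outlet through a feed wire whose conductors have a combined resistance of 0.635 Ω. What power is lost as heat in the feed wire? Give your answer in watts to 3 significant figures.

Only the current and the line resistance are needed for the I²R loss.
The feed wire carries the full 7.50 A.
P_line = I² R_line = (7.500)² × 0.635 = 35.72 W

35.7 W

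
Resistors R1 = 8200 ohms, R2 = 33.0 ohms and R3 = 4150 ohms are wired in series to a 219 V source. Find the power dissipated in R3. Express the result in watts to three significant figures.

1.30 W

The current is common to all series resistors; compute it, then apply P = I²R for the target.
R_total = 8200 + 33.0 + 4150 = 12380 Ω
I = V / R_total = 219 / 12380 = 0.01769 A
P_R3 = I² × R3 = (0.01769)² × 4150 = 1.298 W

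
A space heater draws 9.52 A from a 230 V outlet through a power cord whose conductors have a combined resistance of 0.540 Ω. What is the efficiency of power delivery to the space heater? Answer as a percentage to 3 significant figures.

The power cord carries the full 9.52 A.
P_line = I² R_line = (9.520)² × 0.540 = 48.94 W
P_source = V I = 230 × 9.520 = 2190 W; P_load = 2141 W
η = P_load / P_source = 2141 / 2190 = 0.9776

97.8 %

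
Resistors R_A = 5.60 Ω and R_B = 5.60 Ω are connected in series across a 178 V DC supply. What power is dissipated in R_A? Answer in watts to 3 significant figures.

1410 W

Every series element carries the same I. Get I from the total resistance, then P = I² × R_A.
R_total = 5.60 + 5.60 = 11.20 Ω
I = V / R_total = 178 / 11.20 = 15.89 A
P_R_A = I² × R_A = (15.89)² × 5.60 = 1414 W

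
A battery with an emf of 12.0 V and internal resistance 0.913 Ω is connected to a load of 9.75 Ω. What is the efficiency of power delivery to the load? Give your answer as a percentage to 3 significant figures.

91.4 %

The source delivers εI, of which I²R reaches the load and I²r is lost; since I is common, η = R/(R+r).
η = R / (R + r) = 9.75 / (9.75 + 0.913) = 0.9144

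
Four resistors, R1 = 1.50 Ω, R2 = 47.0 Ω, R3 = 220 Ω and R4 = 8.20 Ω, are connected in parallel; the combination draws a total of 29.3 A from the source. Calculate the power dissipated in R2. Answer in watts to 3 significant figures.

27.5 W

Only the total current is stated, so first find the parallel equivalent to get the voltage across the combination.
1/R_eq = 1/1.50 + 1/47.0 + 1/220 + 1/8.20 ⇒ R_eq = 1.228 Ω
V = I_total × R_eq = 29.30 × 1.228 = 35.98 V
P_R2 = V² / R2 = (35.98)² / 47.0 = 27.54 W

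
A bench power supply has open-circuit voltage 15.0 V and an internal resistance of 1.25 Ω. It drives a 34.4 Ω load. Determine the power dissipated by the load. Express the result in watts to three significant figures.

6.09 W

The internal resistance and the load are in series, so the same I flows through both; get I from ε/(r+R), then I²R for the load.
I = ε / (r + R) = 15.0 / (1.25 + 34.4) = 0.4208 A
P_load = I² R = (0.4208)² × 34.4 = 6.090 W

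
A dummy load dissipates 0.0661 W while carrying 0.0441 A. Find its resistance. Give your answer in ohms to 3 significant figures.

34.0 Ω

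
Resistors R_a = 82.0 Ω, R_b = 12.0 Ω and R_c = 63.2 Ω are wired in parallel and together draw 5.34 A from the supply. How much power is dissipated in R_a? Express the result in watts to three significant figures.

The branches share the same voltage, but only the total current is given — find V from the equivalent resistance first.
1/R_eq = 1/82.0 + 1/12.0 + 1/63.2 ⇒ R_eq = 8.981 Ω
V = I_total × R_eq = 5.340 × 8.981 = 47.96 V
P_R_a = V² / R_a = (47.96)² / 82.0 = 28.05 W

28.0 W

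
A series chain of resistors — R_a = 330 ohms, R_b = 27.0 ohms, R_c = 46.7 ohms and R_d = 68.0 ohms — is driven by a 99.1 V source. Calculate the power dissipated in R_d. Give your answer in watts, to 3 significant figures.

Series elements share the same current, so find I first, then use P = I²R.
R_total = 330 + 27.0 + 46.7 + 68.0 = 471.7 Ω
I = V / R_total = 99.1 / 471.7 = 0.2101 A
P_R_d = I² × R_d = (0.2101)² × 68.0 = 3.001 W

3.00 W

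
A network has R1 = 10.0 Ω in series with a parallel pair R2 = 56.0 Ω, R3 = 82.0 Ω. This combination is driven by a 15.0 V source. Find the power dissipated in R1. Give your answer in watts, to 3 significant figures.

Replace R2 and R3 with their parallel equivalent so the circuit becomes R1 in series with R_p.
R_p = (56.0×82.0)/(56.0+82.0) = 33.28 Ω
R_total = 10.0 + 33.28 = 43.28 Ω
I = V / R_total = 15.0 / 43.28 = 0.3466 A
R1 is in the main series path, so its power is I²R1.
P_R1 = (0.3466)² × 10.0 = 1.201 W

1.20 W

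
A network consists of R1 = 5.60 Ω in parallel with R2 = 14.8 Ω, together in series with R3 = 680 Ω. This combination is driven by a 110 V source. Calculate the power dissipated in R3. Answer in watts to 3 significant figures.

17.6 W

Combine R1 and R2 into their parallel equivalent first, reducing the network to two series resistors.
R_p = (5.60×14.8)/(5.60+14.8) = 4.063 Ω
R_total = R_p + 680 = 4.063 + 680 = 684.1 Ω
I = V / R_total = 110 / 684.1 = 0.1608 A
All the supply current flows through R3; use P = I²R3.
P_R3 = (0.1608)² × 680 = 17.58 W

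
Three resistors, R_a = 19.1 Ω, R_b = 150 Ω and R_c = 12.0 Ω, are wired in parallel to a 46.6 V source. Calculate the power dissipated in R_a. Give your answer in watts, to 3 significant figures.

R_a sits directly across the source, so P = V²/R with V = 46.6 V.
P_R_a = V² / R_a = (46.6)² / 19.1 Ω = 113.7 W

114 W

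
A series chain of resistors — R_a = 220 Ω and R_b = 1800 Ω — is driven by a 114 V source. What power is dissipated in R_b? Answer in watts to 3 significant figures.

In a series string the same current flows through every resistor — find that current, then P = I²R for the one we want.
R_total = 220 + 1800 = 2020 Ω
I = V / R_total = 114 / 2020 = 0.05644 A
P_R_b = I² × R_b = (0.05644)² × 1800 = 5.733 W

5.73 W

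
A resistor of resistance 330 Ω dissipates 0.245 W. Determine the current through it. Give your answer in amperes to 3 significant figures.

0.0272 A

Rearranging the power relation for the two known quantities gives I = √(P / R).
I = √(0.245 / 330) = 0.02725 A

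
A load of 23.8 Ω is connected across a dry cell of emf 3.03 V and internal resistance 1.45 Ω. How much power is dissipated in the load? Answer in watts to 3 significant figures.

Load and internal resistance form a series loop — compute the loop current, then the load power via I²R.
I = ε / (r + R) = 3.03 / (1.45 + 23.8) = 0.1200 A
P_load = I² R = (0.1200)² × 23.8 = 0.3427 W

0.343 W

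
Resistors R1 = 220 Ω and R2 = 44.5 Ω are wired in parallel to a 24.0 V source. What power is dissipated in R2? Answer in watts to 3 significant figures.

12.9 W

Each parallel branch sees the full supply voltage, so P = V²/R applies directly to the target branch.
P_R2 = V² / R2 = (24.0)² / 44.5 Ω = 12.94 W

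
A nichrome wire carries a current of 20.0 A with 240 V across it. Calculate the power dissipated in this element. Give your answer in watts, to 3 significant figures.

Both the voltage across and the current through the element are known, so P = V I applies directly.
P = 240 V × 20.00 A = 4800 W

4800 W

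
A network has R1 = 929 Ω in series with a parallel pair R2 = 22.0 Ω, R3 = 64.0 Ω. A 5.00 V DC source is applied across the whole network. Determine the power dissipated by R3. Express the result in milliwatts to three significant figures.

0.117 mW

First combine the parallel branches into one equivalent R_p, then R1 + R_p is a series pair.
R_p = (22.0×64.0)/(22.0+64.0) = 16.37 Ω
R_total = 929 + 16.37 = 945.4 Ω
I = V / R_total = 5.00 / 945.4 = 0.005289 A
Voltage across the parallel pair: V_p = I × R_p = 0.005289 × 16.37 = 0.08659 V
R3 is across V_p, so use P = V²/R for that branch.
P_R3 = (0.08659)² / 64.0 = 0.0001172 W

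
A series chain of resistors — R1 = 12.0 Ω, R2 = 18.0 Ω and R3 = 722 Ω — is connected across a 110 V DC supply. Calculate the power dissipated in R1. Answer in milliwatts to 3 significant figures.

Series elements share the same current, so find I first, then use P = I²R.
R_total = 12.0 + 18.0 + 722 = 752.0 Ω
I = V / R_total = 110 / 752.0 = 0.1463 A
P_R1 = I² × R1 = (0.1463)² × 12.0 = 0.2568 W

257 mW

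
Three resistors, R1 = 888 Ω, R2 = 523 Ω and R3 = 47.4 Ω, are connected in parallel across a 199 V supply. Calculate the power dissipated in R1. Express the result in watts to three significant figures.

Parallel branches share the same voltage; P = V²/R gives the branch power in one step.
P_R1 = V² / R1 = (199)² / 888 Ω = 44.60 W

44.6 W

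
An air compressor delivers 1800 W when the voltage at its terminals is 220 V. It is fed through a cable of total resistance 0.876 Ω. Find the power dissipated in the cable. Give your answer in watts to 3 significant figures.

The cable and load are in series, so the same current flows in both; the loss is I²R_line.
I = P / V = 1800 / 220 = 8.182 A through the cable.
P_line = I² R_line = (8.182)² × 0.876 = 58.64 W

58.6 W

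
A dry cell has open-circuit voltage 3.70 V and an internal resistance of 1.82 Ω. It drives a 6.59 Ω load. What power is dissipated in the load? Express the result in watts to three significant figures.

1.28 W

With r and R in series, I = ε/(r+R); the load dissipates I²R.
I = ε / (r + R) = 3.70 / (1.82 + 6.59) = 0.4400 A
P_load = I² R = (0.4400)² × 6.59 = 1.276 W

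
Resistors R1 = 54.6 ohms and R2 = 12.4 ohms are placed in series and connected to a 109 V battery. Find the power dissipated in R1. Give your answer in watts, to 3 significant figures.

Every series element carries the same I. Get I from the total resistance, then P = I² × R1.
R_total = 54.6 + 12.4 = 67.00 Ω
I = V / R_total = 109 / 67.00 = 1.627 A
P_R1 = I² × R1 = (1.627)² × 54.6 = 144.5 W

145 W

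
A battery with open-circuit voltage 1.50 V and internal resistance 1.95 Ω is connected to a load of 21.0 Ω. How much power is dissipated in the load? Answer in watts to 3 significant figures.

Find the circuit current first, then P = I²R for the load (series elements share I).
I = ε / (r + R) = 1.50 / (1.95 + 21.0) = 0.06536 A
P_load = I² R = (0.06536)² × 21.0 = 0.08971 W

0.0897 W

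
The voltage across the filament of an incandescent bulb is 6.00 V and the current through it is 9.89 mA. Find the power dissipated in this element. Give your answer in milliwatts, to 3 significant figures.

Both the voltage across and the current through the element are known, so P = V I applies directly.
P = 6.00 V × 0.009890 A = 0.05934 W

59.3 mW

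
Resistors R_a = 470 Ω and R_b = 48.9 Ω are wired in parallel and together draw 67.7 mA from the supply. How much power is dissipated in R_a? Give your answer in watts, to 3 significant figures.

Only the total current is stated, so first find the parallel equivalent to get the voltage across the combination.
1/R_eq = 1/470 + 1/48.9 ⇒ R_eq = 44.29 Ω
V = I_total × R_eq = 0.06770 × 44.29 = 2.999 V
P_R_a = V² / R_a = (2.999)² / 470 = 0.01913 W

0.0191 W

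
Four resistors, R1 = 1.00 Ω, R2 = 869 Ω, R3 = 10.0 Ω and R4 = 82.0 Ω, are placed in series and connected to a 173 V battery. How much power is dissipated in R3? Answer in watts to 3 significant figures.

Since the resistors are in series they all carry the loop current I = V/R_total; the power in any one is I²R.
R_total = 1.00 + 869 + 10.0 + 82.0 = 962.0 Ω
I = V / R_total = 173 / 962.0 = 0.1798 A
P_R3 = I² × R3 = (0.1798)² × 10.0 = 0.3234 W

0.323 W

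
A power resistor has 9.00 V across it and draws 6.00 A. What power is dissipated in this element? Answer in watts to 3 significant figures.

54.0 W

Since both terminal voltage and current are stated, P = V I gives the power in one step.
P = 9.00 V × 6.000 A = 54.00 W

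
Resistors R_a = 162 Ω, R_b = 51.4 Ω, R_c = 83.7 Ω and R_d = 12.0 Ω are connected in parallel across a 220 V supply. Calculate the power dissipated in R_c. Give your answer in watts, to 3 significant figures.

Parallel branches share the same voltage; P = V²/R gives the branch power in one step.
P_R_c = V² / R_c = (220)² / 83.7 Ω = 578.3 W

578 W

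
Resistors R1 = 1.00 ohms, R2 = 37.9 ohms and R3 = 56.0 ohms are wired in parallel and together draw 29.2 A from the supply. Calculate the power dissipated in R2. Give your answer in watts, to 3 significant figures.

Parallel branches share V, not I — compute V via R_eq, then use V²/R for the target branch.
1/R_eq = 1/1.00 + 1/37.9 + 1/56.0 ⇒ R_eq = 0.9576 Ω
V = I_total × R_eq = 29.20 × 0.9576 = 27.96 V
P_R2 = V² / R2 = (27.96)² / 37.9 = 20.63 W

20.6 W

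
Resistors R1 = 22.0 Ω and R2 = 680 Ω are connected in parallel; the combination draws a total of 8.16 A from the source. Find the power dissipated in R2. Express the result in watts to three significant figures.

The branches share the same voltage, but only the total current is given — find V from the equivalent resistance first.
1/R_eq = 1/22.0 + 1/680 ⇒ R_eq = 21.31 Ω
V = I_total × R_eq = 8.160 × 21.31 = 173.9 V
P_R2 = V² / R2 = (173.9)² / 680 = 44.47 W

44.5 W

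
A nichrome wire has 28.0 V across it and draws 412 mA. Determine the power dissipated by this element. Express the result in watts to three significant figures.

11.5 W

V and I are known directly — P = V I, no intermediate step needed.
P = 28.0 V × 0.4120 A = 11.54 W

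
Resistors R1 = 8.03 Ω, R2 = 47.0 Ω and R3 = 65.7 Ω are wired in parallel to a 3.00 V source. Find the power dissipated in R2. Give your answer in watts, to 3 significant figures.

0.191 W

The supply voltage appears across each parallel branch — just use P = V²/R2.
P_R2 = V² / R2 = (3.00)² / 47.0 Ω = 0.1915 W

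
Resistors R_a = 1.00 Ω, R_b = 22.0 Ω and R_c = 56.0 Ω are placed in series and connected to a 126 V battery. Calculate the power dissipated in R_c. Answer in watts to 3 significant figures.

Every series element carries the same I. Get I from the total resistance, then P = I² × R_c.
R_total = 1.00 + 22.0 + 56.0 = 79.00 Ω
I = V / R_total = 126 / 79.00 = 1.595 A
P_R_c = I² × R_c = (1.595)² × 56.0 = 142.5 W

142 W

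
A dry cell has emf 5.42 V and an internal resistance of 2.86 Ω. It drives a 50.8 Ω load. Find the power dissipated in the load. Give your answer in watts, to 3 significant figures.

0.518 W

Find the circuit current first, then P = I²R for the load (series elements share I).
I = ε / (r + R) = 5.42 / (2.86 + 50.8) = 0.1010 A
P_load = I² R = (0.1010)² × 50.8 = 0.5183 W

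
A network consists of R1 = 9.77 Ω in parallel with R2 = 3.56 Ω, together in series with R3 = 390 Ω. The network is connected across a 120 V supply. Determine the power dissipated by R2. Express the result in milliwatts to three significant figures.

Collapse the R1‖R2 pair into one equivalent R_p; then R_p and R3 form a series string.
R_p = (9.77×3.56)/(9.77+3.56) = 2.609 Ω
R_total = R_p + 390 = 2.609 + 390 = 392.6 Ω
I = V / R_total = 120 / 392.6 = 0.3056 A
Voltage across the parallel pair: V_p = I × R_p = 0.3056 × 2.609 = 0.7975 V
Use P = V²/R for R2 with V = V_p.
P_R2 = (0.7975)² / 3.56 = 0.1787 W

179 mW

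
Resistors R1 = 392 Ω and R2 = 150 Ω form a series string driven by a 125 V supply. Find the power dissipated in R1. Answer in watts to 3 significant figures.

20.9 W

Since the resistors are in series they all carry the loop current I = V/R_total; the power in any one is I²R.
R_total = 392 + 150 = 542.0 Ω
I = V / R_total = 125 / 542.0 = 0.2306 A
P_R1 = I² × R1 = (0.2306)² × 392 = 20.85 W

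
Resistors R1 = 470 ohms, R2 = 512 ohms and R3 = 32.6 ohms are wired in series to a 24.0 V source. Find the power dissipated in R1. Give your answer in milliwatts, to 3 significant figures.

263 mW

In a series string the same current flows through every resistor — find that current, then P = I²R for the one we want.
R_total = 470 + 512 + 32.6 = 1015 Ω
I = V / R_total = 24.0 / 1015 = 0.02365 A
P_R1 = I² × R1 = (0.02365)² × 470 = 0.2630 W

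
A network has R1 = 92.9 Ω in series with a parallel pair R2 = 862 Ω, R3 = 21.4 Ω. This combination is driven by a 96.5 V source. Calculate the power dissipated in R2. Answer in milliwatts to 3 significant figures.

Reduce the parallel pair to R_p first; the network is then a simple series string.
R_p = (862×21.4)/(862+21.4) = 20.88 Ω
R_total = 92.9 + 20.88 = 113.8 Ω
I = V / R_total = 96.5 / 113.8 = 0.8481 A
Voltage across the parallel pair: V_p = I × R_p = 0.8481 × 20.88 = 17.71 V
R2 sees V_p directly, so P = V_p² / R2.
P_R2 = (17.71)² / 862 = 0.3639 W

364 mW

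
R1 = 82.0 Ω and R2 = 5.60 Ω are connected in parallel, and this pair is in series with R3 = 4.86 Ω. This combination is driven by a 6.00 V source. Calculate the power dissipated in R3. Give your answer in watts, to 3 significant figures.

Reduce the parallel combination to a single R_p; the circuit then becomes R_p in series with the remaining resistor.
R_p = (82.0×5.60)/(82.0+5.60) = 5.242 Ω
R_total = R_p + 4.86 = 5.242 + 4.86 = 10.10 Ω
I = V / R_total = 6.00 / 10.10 = 0.5939 A
All the supply current flows through R3; use P = I²R3.
P_R3 = (0.5939)² × 4.86 = 1.714 W

1.71 W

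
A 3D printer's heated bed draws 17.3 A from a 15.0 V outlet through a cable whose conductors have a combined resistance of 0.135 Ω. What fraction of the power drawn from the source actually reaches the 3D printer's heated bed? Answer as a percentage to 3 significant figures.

84.4 %

The cable carries the full 17.3 A.
P_line = I² R_line = (17.30)² × 0.135 = 40.40 W
P_source = V I = 15.0 × 17.30 = 259.5 W; P_load = 219.1 W
η = P_load / P_source = 219.1 / 259.5 = 0.8443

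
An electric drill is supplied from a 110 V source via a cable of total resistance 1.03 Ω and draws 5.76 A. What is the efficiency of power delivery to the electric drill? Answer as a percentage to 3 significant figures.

The cable carries the full 5.76 A.
P_line = I² R_line = (5.760)² × 1.03 = 34.17 W
P_source = V I = 110 × 5.760 = 633.6 W; P_load = 599.4 W
η = P_load / P_source = 599.4 / 633.6 = 0.9461

94.6 %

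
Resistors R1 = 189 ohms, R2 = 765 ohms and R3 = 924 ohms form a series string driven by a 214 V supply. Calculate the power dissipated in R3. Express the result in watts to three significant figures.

Series elements share the same current, so find I first, then use P = I²R.
R_total = 189 + 765 + 924 = 1878 Ω
I = V / R_total = 214 / 1878 = 0.1140 A
P_R3 = I² × R3 = (0.1140)² × 924 = 12.00 W

12.0 W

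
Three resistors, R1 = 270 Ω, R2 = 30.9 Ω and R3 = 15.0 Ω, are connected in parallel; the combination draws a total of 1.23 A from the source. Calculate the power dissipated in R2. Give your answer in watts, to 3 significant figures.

4.64 W

We need the common branch voltage; get it from I_total × R_eq, then P = V²/R for the branch.
1/R_eq = 1/270 + 1/30.9 + 1/15.0 ⇒ R_eq = 9.734 Ω
V = I_total × R_eq = 1.230 × 9.734 = 11.97 V
P_R2 = V² / R2 = (11.97)² / 30.9 = 4.639 W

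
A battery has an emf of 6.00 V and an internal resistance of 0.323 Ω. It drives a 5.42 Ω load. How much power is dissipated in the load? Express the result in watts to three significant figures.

The internal resistance and the load are in series, so the same I flows through both; get I from ε/(r+R), then I²R for the load.
I = ε / (r + R) = 6.00 / (0.323 + 5.42) = 1.045 A
P_load = I² R = (1.045)² × 5.42 = 5.916 W

5.92 W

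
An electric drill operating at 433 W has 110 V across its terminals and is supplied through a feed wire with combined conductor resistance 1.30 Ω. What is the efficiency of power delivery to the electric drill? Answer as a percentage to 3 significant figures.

I = P / V = 433 / 110 = 3.936 A through the feed wire.
P_line = I² R_line = (3.936)² × 1.30 = 20.14 W
P_source = P_load + P_line = 433.0 + 20.14 = 453.1 W
η = P_load / P_source = 433.0 / 453.1 = 0.9555

95.6 %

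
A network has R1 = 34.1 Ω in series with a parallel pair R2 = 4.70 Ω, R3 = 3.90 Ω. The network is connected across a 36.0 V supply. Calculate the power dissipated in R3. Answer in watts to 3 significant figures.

1.15 W

Replace R2 and R3 with their parallel equivalent so the circuit becomes R1 in series with R_p.
R_p = (4.70×3.90)/(4.70+3.90) = 2.131 Ω
R_total = 34.1 + 2.131 = 36.23 Ω
I = V / R_total = 36.0 / 36.23 = 0.9936 A
Voltage across the parallel pair: V_p = I × R_p = 0.9936 × 2.131 = 2.118 V
R3 sees V_p directly, so P = V_p² / R3.
P_R3 = (2.118)² / 3.90 = 1.150 W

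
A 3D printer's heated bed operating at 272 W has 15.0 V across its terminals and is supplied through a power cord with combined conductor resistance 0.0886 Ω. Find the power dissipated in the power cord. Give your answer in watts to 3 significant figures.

Line loss is just I²R for the cable — we know both I and R_line directly.
I = P / V = 272 / 15.0 = 18.13 A through the power cord.
P_line = I² R_line = (18.13)² × 0.0886 = 29.13 W

29.1 W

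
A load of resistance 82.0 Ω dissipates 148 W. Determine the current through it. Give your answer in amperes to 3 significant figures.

1.34 A

The two known quantities fix the third via I = √(P / R).
I = √(148 / 82.0) = 1.343 A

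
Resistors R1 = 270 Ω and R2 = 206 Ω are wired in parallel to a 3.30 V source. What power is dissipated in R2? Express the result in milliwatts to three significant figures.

The supply voltage appears across each parallel branch — just use P = V²/R2.
P_R2 = V² / R2 = (3.30)² / 206 Ω = 0.05286 W

52.9 mW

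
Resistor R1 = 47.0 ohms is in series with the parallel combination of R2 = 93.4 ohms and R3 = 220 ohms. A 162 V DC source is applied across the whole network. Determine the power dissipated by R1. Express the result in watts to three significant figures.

Replace R2 and R3 with their parallel equivalent so the circuit becomes R1 in series with R_p.
R_p = (93.4×220)/(93.4+220) = 65.56 Ω
R_total = 47.0 + 65.56 = 112.6 Ω
I = V / R_total = 162 / 112.6 = 1.439 A
All the current flows through R1; use P = I²R.
P_R1 = (1.439)² × 47.0 = 97.35 W

97.3 W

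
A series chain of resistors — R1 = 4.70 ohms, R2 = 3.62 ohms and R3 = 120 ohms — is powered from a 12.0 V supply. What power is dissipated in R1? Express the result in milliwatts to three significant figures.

In a series string the same current flows through every resistor — find that current, then P = I²R for the one we want.
R_total = 4.70 + 3.62 + 120 = 128.3 Ω
I = V / R_total = 12.0 / 128.3 = 0.09352 A
P_R1 = I² × R1 = (0.09352)² × 4.70 = 0.04110 W

41.1 mW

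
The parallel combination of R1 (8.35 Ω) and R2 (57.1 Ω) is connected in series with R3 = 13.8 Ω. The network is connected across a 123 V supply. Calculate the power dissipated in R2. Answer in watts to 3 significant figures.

31.6 W

First find R_p for the parallel pair, then treat R_p + R3 as a series loop.
R_p = (8.35×57.1)/(8.35+57.1) = 7.285 Ω
R_total = R_p + 13.8 = 7.285 + 13.8 = 21.08 Ω
I = V / R_total = 123 / 21.08 = 5.834 A
Voltage across the parallel pair: V_p = I × R_p = 5.834 × 7.285 = 42.50 V
R2 has V_p across it, so P = V_p²/R2.
P_R2 = (42.50)² / 57.1 = 31.63 W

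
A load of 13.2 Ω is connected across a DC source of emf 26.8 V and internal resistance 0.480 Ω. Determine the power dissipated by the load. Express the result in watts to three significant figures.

Load and internal resistance form a series loop — compute the loop current, then the load power via I²R.
I = ε / (r + R) = 26.8 / (0.480 + 13.2) = 1.959 A
P_load = I² R = (1.959)² × 13.2 = 50.66 W

50.7 W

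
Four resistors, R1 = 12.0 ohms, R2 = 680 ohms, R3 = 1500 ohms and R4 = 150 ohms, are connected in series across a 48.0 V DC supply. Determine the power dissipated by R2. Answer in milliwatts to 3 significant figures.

286 mW

The current is common to all series resistors; compute it, then apply P = I²R for the target.
R_total = 12.0 + 680 + 1500 + 150 = 2342 Ω
I = V / R_total = 48.0 / 2342 = 0.02050 A
P_R2 = I² × R2 = (0.02050)² × 680 = 0.2856 W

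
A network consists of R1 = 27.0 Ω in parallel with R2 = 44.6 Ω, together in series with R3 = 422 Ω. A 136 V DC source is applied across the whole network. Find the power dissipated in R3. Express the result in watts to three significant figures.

40.5 W

Collapse the R1‖R2 pair into one equivalent R_p; then R_p and R3 form a series string.
R_p = (27.0×44.6)/(27.0+44.6) = 16.82 Ω
R_total = R_p + 422 = 16.82 + 422 = 438.8 Ω
I = V / R_total = 136 / 438.8 = 0.3099 A
R3 carries the full series current, so P = I²R.
P_R3 = (0.3099)² × 422 = 40.53 W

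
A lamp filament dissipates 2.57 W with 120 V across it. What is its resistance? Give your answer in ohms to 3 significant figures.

From P = V I = I²R = V²/R, with the two given quantities we get R = V² / P.
R = (120)² / 2.57 = 5603 Ω

5600 Ω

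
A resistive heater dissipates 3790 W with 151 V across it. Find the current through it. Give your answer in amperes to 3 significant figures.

25.1 A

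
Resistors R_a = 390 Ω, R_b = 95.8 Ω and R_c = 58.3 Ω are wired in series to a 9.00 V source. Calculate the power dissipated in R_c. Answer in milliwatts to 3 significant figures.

In a series string the same current flows through every resistor — find that current, then P = I²R for the one we want.
R_total = 390 + 95.8 + 58.3 = 544.1 Ω
I = V / R_total = 9.00 / 544.1 = 0.01654 A
P_R_c = I² × R_c = (0.01654)² × 58.3 = 0.01595 W

16.0 mW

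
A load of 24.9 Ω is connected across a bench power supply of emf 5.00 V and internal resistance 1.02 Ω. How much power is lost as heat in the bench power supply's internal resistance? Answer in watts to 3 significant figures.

The source's internal resistance is just another series element carrying I; its dissipation is I²r.
I = ε / (r + R) = 5.00 / (1.02 + 24.9) = 0.1929 A
P_int = I² r = (0.1929)² × 1.02 = 0.03796 W

0.0380 W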